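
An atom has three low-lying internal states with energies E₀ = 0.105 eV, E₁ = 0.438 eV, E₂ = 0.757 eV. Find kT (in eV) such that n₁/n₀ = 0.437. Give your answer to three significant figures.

0.402 eV

n₁/n₀ = exp[−(E₁−E₀)/kT] = 0.437.
⇒ (E₁−E₀)/kT = ln(1/0.437) = ln(2.2883) = 0.82781.
kT = 0.333 eV / 0.82781 = 0.402 eV.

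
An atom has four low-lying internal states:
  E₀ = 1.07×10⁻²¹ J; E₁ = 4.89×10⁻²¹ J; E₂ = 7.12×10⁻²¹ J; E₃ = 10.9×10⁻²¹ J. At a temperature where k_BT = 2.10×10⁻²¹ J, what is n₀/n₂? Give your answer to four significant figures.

17.83

n₀/n₂ = exp[−(E₀−E₂)/kT] = exp(−(-6.05 ×10⁻²¹ J)/(2.10 ×10⁻²¹ J)) = exp(2.88095) = 17.83.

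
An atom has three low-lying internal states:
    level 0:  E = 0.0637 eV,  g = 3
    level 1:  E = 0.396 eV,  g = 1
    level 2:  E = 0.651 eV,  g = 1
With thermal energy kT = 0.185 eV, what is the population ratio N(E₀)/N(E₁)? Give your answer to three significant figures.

18.1

n₀/n₁ = (g₀/g₁) exp[−(E₀−E₁)/kT] = (3/1) × exp(−(-0.3323 eV)/(0.185 eV)) = (3/1) × exp(1.7962) = 18.1.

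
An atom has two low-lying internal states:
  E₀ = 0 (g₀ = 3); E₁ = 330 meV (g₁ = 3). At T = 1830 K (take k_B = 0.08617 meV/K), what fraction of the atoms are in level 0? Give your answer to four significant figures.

k_BT = 0.08617 × 1830 K = 157.691 meV.
Eᵢ/kT = 0, 2.09270.
Z = Σ gᵢe^(−Eᵢ/kT) = 3·e^(−0) + 3·e^(−2.09270) = 3.00000 + 0.370061 = 3.37006.
P₀ = g₀ e^(−E₀/kT) / Z = 3.00000/3.37006 = 0.8902.

0.8902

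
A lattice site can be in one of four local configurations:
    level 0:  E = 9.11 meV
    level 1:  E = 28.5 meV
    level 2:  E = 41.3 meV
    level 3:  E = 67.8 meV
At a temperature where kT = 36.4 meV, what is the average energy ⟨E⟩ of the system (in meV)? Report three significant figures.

Eᵢ/kT = 0.25027, 0.78297, 1.1346, 1.8626.
Z = Σ e^(−Eᵢ/kT) = e^(−0.25027) + e^(−0.78297) + e^(−1.1346) + e^(−1.8626) = 0.77859 + 0.45705 + 0.32155 + 0.15527 = 1.7125.
⟨E⟩ = Σ Eᵢ e^(−Eᵢ/kT) / Z = (9.11·0.77859 + 28.5·0.45705 + 41.3·0.32155 + 67.8·0.15527) / 1.7125 = 25.7 meV.

25.7 meV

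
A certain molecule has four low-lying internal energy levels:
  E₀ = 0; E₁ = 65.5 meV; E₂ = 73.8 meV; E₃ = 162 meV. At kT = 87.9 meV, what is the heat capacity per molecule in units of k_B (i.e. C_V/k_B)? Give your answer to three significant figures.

0.297

Eᵢ/kT = 0, 0.74516, 0.83959, 1.8430.
Z = Σ e^(−Eᵢ/kT) = e^(−0) + e^(−0.74516) + e^(−0.83959) + e^(−1.8430) = 1.0000 + 0.47466 + 0.43189 + 0.15834 = 2.0649.
⟨E⟩ = 42.915 meV, ⟨E²⟩ = 4137.8 meV².
C_V/k_B = (⟨E²⟩ − ⟨E⟩²)/(kT)² = (4137.8 − 1841.7)/7726.4 = 0.297.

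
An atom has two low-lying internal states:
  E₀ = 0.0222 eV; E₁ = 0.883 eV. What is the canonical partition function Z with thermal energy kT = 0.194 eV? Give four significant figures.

Z = 0.9024

Eᵢ/kT = 0.114433, 4.55155.
Z = Σ e^(−Eᵢ/kT) = e^(−0.114433) + e^(−4.55155) = 0.891872 + 0.0105508 = 0.902423.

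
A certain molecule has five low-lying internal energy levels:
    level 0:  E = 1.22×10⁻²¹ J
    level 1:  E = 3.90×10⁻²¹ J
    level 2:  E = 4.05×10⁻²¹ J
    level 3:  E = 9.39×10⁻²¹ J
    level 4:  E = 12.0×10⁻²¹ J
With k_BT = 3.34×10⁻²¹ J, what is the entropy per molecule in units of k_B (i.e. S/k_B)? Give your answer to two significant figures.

1.2

Eᵢ/kT = 0.3653, 1.168, 1.213, 2.811, 3.593.
Z = Σ e^(−Eᵢ/kT) = e^(−0.3653) + e^(−1.168) + e^(−1.213) + e^(−2.811) + e^(−3.593) = 0.6940 + 0.3110 + 0.2973 + 0.06014 + 0.02752 = 1.390.
⟨E⟩ = Σ EᵢPᵢ = 2.992 ×10⁻²¹ J.
S/k_B = ln Z + ⟨E⟩/kT = ln(1.390) + 2.992/3.34 = 0.3293 + 0.8958 = 1.2.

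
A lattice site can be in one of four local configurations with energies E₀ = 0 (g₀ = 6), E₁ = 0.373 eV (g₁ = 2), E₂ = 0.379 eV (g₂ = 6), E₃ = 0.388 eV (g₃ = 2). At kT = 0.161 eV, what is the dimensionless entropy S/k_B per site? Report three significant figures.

Eᵢ/kT = 0, 2.3168, 2.3540, 2.4099.
Z = Σ gᵢe^(−Eᵢ/kT) = 6·e^(−0) + 2·e^(−2.3168) + 6·e^(−2.3540) + 2·e^(−2.4099) = 6.0000 + 0.19718 + 0.56993 + 0.17965 = 6.9468.
⟨E⟩ = Σ EᵢPᵢ = 0.051715 eV.
S/k_B = ln Z + ⟨E⟩/kT = ln(6.9468) + 0.051715/0.161 = 1.9383 + 0.32121 = 2.26.

2.26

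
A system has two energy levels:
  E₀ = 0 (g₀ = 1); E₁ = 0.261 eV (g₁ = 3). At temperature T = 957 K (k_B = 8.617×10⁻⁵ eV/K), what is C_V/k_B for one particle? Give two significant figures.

k_BT = 8.617×10⁻⁵ × 957 K = 0.08246 eV.
Eᵢ/kT = 0, 3.165.
Z = Σ gᵢe^(−Eᵢ/kT) = 1·e^(−0) + 3·e^(−3.165) = 1.000 + 0.1266 = 1.127.
⟨E⟩ = 0.02932 eV, ⟨E²⟩ = 0.007652 eV².
C_V/k_B = (⟨E²⟩ − ⟨E⟩²)/(kT)² = (0.007652 − 0.0008597)/0.006800 = 1.0.

1.0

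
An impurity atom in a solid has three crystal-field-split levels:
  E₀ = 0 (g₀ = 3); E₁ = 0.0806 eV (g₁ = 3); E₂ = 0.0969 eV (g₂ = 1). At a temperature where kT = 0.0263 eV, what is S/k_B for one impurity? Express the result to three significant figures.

1.32

Eᵢ/kT = 0, 3.0646, 3.6844.
Z = Σ gᵢe^(−Eᵢ/kT) = 3·e^(−0) + 3·e^(−3.0646) + 1·e^(−3.6844) = 3.0000 + 0.14002 + 0.025112 = 3.1651.
⟨E⟩ = Σ EᵢPᵢ = 0.0043344 eV.
S/k_B = ln Z + ⟨E⟩/kT = ln(3.1651) + 0.0043344/0.0263 = 1.1522 + 0.16481 = 1.32.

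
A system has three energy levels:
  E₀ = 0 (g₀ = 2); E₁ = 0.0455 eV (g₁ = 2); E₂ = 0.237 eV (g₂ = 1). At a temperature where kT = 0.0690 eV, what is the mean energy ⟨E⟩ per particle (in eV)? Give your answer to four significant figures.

0.01784 eV

Eᵢ/kT = 0, 0.659420, 3.43478.
Z = Σ gᵢe^(−Eᵢ/kT) = 2·e^(−0) + 2·e^(−0.659420) + 1·e^(−3.43478) = 2.00000 + 1.03430 + 0.0322325 = 3.06653.
⟨E⟩ = Σ Eᵢ gᵢe^(−Eᵢ/kT) / Z = (0·2.00000 + 0.0455·1.03430 + 0.237·0.0322325) / 3.06653 = 0.01784 eV.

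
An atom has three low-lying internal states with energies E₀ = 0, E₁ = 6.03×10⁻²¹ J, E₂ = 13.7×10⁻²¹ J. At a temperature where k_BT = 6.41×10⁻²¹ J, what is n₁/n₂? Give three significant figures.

3.31

n₁/n₂ = exp[−(E₁−E₂)/kT] = exp(−(-7.67 ×10⁻²¹ J)/(6.41 ×10⁻²¹ J)) = exp(1.1966) = 3.31.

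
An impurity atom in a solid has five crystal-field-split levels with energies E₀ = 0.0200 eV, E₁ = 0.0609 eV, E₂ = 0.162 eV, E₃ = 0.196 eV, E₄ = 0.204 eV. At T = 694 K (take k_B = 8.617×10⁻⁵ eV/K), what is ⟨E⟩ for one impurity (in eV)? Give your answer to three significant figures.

k_BT = 8.617×10⁻⁵ × 694 K = 0.059802 eV.
Eᵢ/kT = 0.33444, 1.0184, 2.7089, 3.2775, 3.4113.
Z = Σ e^(−Eᵢ/kT) = e^(−0.33444) + e^(−1.0184) + e^(−2.7089) + e^(−3.2775) + e^(−3.4113) = 0.71574 + 0.36117 + 0.066610 + 0.037722 + 0.032998 = 1.2142.
⟨E⟩ = Σ Eᵢ e^(−Eᵢ/kT) / Z = (0.0200·0.71574 + 0.0609·0.36117 + 0.162·0.066610 + 0.196·0.037722 + 0.204·0.032998) / 1.2142 = 0.0504 eV.

0.0504 eV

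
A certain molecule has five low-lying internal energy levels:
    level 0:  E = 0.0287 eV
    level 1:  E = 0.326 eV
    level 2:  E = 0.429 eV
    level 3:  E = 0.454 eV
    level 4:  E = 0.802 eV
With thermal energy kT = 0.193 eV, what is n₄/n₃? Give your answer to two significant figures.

0.16

n₄/n₃ = exp[−(E₄−E₃)/kT] = exp(−(0.348 eV)/(0.193 eV)) = exp(-1.803) = 0.16.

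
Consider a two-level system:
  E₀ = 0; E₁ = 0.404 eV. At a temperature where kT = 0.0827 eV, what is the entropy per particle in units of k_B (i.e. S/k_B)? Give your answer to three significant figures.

Eᵢ/kT = 0, 4.8851.
Z = Σ e^(−Eᵢ/kT) = e^(−0) + e^(−4.8851) = 1.0000 + 0.0075584 = 1.0076.
⟨E⟩ = Σ EᵢPᵢ = 0.0030306 eV.
S/k_B = ln Z + ⟨E⟩/kT = ln(1.0076) + 0.0030306/0.0827 = 0.0075713 + 0.036646 = 0.0442.

0.0442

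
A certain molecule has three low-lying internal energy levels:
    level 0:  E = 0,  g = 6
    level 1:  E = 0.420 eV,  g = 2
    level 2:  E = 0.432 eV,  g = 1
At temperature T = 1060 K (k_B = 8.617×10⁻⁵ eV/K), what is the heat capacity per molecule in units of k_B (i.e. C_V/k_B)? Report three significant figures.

0.103

k_BT = 8.617×10⁻⁵ × 1060 K = 0.091340 eV.
Eᵢ/kT = 0, 4.5982, 4.7296.
Z = Σ gᵢe^(−Eᵢ/kT) = 6·e^(−0) + 2·e^(−4.5982) + 1·e^(−4.7296) = 6.0000 + 0.020140 + 0.0088300 = 6.0290.
⟨E⟩ = 0.0020357 eV, ⟨E²⟩ = 0.00086260 eV².
C_V/k_B = (⟨E²⟩ − ⟨E⟩²)/(kT)² = (0.00086260 − 0.0000041441)/0.0083430 = 0.103.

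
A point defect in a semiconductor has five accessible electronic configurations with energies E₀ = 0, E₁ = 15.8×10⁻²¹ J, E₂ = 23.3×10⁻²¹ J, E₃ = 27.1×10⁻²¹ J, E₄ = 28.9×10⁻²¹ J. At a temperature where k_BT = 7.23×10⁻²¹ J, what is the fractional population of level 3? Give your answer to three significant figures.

0.0197

Eᵢ/kT = 0, 2.1853, 3.2227, 3.7483, 3.9972.
Z = Σ e^(−Eᵢ/kT) = e^(−0) + e^(−2.1853) + e^(−3.2227) + e^(−3.7483) + e^(−3.9972) = 1.0000 + 0.11244 + 0.039847 + 0.023558 + 0.018367 = 1.1942.
P₃ = e^(−E₃/kT) / Z = 0.023558/1.1942 = 0.0197.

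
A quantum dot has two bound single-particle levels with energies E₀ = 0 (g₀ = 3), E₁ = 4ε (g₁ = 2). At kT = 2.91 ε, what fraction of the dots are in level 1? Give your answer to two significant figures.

Eᵢ/kT = 0, 1.375.
Z = Σ gᵢe^(−Eᵢ/kT) = 3·e^(−0) + 2·e^(−1.375) = 3.000 + 0.5057 = 3.506.
P₁ = g₁ e^(−E₁/kT) / Z = 0.5057/3.506 = 0.14.

0.14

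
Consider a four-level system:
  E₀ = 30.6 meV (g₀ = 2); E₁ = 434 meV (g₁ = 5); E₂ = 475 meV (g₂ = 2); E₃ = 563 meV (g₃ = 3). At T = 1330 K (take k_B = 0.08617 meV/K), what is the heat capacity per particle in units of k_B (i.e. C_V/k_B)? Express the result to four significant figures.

1.253

k_BT = 0.08617 × 1330 K = 114.606 meV.
Eᵢ/kT = 0.267002, 3.78689, 4.14463, 4.91248.
Z = Σ gᵢe^(−Eᵢ/kT) = 2·e^(−0.267002) + 5·e^(−3.78689) + 2·e^(−4.14463) + 3·e^(−4.91248) = 1.53134 + 0.113330 + 0.0316986 + 0.0220627 = 1.69843.
⟨E⟩ = 72.7274 meV, ⟨E²⟩ = 21740.9 meV².
C_V/k_B = (⟨E²⟩ − ⟨E⟩²)/(kT)² = (21740.9 − 5289.27)/13134.5 = 1.253.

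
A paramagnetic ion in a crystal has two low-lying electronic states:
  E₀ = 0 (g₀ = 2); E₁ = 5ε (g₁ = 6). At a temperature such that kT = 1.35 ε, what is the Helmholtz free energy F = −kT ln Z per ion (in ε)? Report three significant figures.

Eᵢ/kT = 0, 3.7037.
Z = Σ gᵢe^(−Eᵢ/kT) = 2·e^(−0) + 6·e^(−3.7037) = 2.0000 + 0.14779 = 2.1478.
F = −kT ln Z = −1.35 × ln(2.1478) = −1.35 × 0.76444 = -1.03 ε.

-1.03 ε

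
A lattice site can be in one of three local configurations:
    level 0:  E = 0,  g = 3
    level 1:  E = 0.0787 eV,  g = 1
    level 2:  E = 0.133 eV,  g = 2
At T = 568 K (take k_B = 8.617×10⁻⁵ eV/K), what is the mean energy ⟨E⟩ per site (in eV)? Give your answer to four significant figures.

0.01000 eV

k_BT = 8.617×10⁻⁵ × 568 K = 0.0489446 eV.
Eᵢ/kT = 0, 1.60794, 2.71736.
Z = Σ gᵢe^(−Eᵢ/kT) = 3·e^(−0) + 1·e^(−1.60794) + 2·e^(−2.71736) = 3.00000 + 0.200300 + 0.132098 = 3.33240.
⟨E⟩ = Σ Eᵢ gᵢe^(−Eᵢ/kT) / Z = (0·3.00000 + 0.0787·0.200300 + 0.133·0.132098) / 3.33240 = 0.01000 eV.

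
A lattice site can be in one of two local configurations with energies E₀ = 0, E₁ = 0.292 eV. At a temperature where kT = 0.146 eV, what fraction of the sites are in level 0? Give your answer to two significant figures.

Eᵢ/kT = 0, 2.000.
Z = Σ e^(−Eᵢ/kT) = e^(−0) + e^(−2.000) = 1.000 + 0.1353 = 1.135.
P₀ = e^(−E₀/kT) / Z = 1.000/1.135 = 0.88.

0.88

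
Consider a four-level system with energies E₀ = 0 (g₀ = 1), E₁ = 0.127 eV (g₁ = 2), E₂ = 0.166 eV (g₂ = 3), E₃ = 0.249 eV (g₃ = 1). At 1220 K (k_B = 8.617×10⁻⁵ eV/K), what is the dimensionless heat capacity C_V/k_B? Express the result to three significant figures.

0.581

k_BT = 8.617×10⁻⁵ × 1220 K = 0.10513 eV.
Eᵢ/kT = 0, 1.2080, 1.5790, 2.3685.
Z = Σ gᵢe^(−Eᵢ/kT) = 1·e^(−0) + 2·e^(−1.2080) + 3·e^(−1.5790) + 1·e^(−2.3685) = 1.0000 + 0.59759 + 0.61854 + 0.093621 = 2.3098.
⟨E⟩ = 0.087403 eV, ⟨E²⟩ = 0.014065 eV².
C_V/k_B = (⟨E²⟩ − ⟨E⟩²)/(kT)² = (0.014065 − 0.0076393)/0.011052 = 0.581.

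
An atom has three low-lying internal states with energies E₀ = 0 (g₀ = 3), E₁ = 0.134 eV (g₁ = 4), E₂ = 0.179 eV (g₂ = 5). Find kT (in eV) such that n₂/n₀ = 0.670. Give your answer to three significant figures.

n₂/n₀ = (g₂/g₀) exp[−(E₂−E₀)/kT] = 0.670.
⇒ (E₂−E₀)/kT = ln((5/3)/0.670) = ln(2.4876) = 0.91132.
kT = 0.179 eV / 0.91132 = 0.196 eV.

0.196 eV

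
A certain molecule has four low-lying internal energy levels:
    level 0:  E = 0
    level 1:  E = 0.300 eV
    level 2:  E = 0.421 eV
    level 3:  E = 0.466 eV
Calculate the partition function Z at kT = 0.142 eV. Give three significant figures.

Z = 1.21

Eᵢ/kT = 0, 2.1127, 2.9648, 3.2817.
Z = Σ e^(−Eᵢ/kT) = e^(−0) + e^(−2.1127) + e^(−2.9648) + e^(−3.2817) = 1.0000 + 0.12091 + 0.051571 + 0.037564 = 1.2100.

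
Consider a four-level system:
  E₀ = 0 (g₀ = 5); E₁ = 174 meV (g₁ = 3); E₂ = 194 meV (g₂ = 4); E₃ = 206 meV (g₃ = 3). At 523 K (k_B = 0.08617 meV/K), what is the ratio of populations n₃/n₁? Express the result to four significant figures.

k_BT = 0.08617 × 523 K = 45.0669 meV.
n₃/n₁ = (g₃/g₁) exp[−(E₃−E₁)/kT] = (3/3) × exp(−(32 meV)/(45.0669 meV)) = (3/3) × exp(-0.710055) = 0.4916.

0.4916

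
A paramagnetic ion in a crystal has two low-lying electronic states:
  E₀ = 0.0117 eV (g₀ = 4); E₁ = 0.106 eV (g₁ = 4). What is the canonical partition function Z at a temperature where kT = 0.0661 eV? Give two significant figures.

Z = 4.2

Eᵢ/kT = 0.1770, 1.604.
Z = Σ gᵢe^(−Eᵢ/kT) = 4·e^(−0.1770) + 4·e^(−1.604) = 3.351 + 0.8044 = 4.155.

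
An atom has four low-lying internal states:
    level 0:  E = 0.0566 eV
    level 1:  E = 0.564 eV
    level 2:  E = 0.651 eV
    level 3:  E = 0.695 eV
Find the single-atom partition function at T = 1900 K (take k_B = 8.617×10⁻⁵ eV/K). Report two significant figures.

Z = 0.77

k_BT = 8.617×10⁻⁵ × 1900 K = 0.1637 eV.
Eᵢ/kT = 0.3458, 3.445, 3.977, 4.246.
Z = Σ e^(−Eᵢ/kT) = e^(−0.3458) + e^(−3.445) + e^(−3.977) + e^(−4.246) = 0.7077 + 0.03190 + 0.01874 + 0.01432 = 0.7727.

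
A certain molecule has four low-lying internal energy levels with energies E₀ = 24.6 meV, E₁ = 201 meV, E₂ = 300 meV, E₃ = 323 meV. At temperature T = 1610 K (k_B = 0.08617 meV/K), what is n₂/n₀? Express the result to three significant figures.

k_BT = 0.08617 × 1610 K = 138.73 meV.
n₂/n₀ = exp[−(E₂−E₀)/kT] = exp(−(275.4 meV)/(138.73 meV)) = exp(-1.9852) = 0.137.

0.137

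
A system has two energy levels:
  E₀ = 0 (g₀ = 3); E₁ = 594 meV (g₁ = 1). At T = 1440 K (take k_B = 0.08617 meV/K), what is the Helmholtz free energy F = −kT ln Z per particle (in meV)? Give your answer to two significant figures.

-140 meV

k_BT = 0.08617 × 1440 K = 124.1 meV.
Eᵢ/kT = 0, 4.786.
Z = Σ gᵢe^(−Eᵢ/kT) = 3·e^(−0) + 1·e^(−4.786) = 3.000 + 0.008346 = 3.008.
F = −kT ln Z = −124.1 × ln(3.008) = −124.1 × 1.101 = -140 meV.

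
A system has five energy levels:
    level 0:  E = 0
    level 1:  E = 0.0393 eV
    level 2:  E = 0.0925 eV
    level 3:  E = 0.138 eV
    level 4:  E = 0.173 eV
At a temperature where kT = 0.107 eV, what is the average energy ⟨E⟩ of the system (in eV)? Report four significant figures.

0.05353 eV

Eᵢ/kT = 0, 0.367290, 0.864486, 1.28972, 1.61682.
Z = Σ e^(−Eᵢ/kT) = e^(−0) + e^(−0.367290) + e^(−0.864486) + e^(−1.28972) + e^(−1.61682) = 1.00000 + 0.692609 + 0.421268 + 0.275348 + 0.198529 = 2.58775.
⟨E⟩ = Σ Eᵢ e^(−Eᵢ/kT) / Z = (0·1.00000 + 0.0393·0.692609 + 0.0925·0.421268 + 0.138·0.275348 + 0.173·0.198529) / 2.58775 = 0.05353 eV.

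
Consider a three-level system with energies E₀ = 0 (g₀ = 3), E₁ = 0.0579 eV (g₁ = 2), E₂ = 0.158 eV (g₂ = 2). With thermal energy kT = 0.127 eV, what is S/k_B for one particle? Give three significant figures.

1.85

Eᵢ/kT = 0, 0.45591, 1.2441.
Z = Σ gᵢe^(−Eᵢ/kT) = 3·e^(−0) + 2·e^(−0.45591) + 2·e^(−1.2441) = 3.0000 + 1.2677 + 0.57640 = 4.8441.
⟨E⟩ = Σ EᵢPᵢ = 0.033953 eV.
S/k_B = ln Z + ⟨E⟩/kT = ln(4.8441) + 0.033953/0.127 = 1.5778 + 0.26735 = 1.85.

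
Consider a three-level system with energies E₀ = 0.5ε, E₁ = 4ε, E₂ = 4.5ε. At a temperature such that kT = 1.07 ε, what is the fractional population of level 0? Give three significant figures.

Eᵢ/kT = 0.46729, 3.7383, 4.2056.
Z = Σ e^(−Eᵢ/kT) = e^(−0.46729) + e^(−3.7383) + e^(−4.2056) = 0.62670 + 0.023795 + 0.014912 = 0.66541.
P₀ = e^(−E₀/kT) / Z = 0.62670/0.66541 = 0.942.

0.942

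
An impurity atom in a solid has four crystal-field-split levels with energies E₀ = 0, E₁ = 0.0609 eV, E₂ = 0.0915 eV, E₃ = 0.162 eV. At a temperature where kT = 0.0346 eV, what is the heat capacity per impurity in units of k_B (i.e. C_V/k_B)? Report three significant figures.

0.803

Eᵢ/kT = 0, 1.7601, 2.6445, 4.6821.
Z = Σ e^(−Eᵢ/kT) = e^(−0) + e^(−1.7601) + e^(−2.6445) + e^(−4.6821) = 1.0000 + 0.17203 + 0.071041 + 0.0092595 = 1.2523.
⟨E⟩ = 0.014754 eV, ⟨E²⟩ = 0.0011785 eV².
C_V/k_B = (⟨E²⟩ − ⟨E⟩²)/(kT)² = (0.0011785 − 0.00021768)/0.0011972 = 0.803.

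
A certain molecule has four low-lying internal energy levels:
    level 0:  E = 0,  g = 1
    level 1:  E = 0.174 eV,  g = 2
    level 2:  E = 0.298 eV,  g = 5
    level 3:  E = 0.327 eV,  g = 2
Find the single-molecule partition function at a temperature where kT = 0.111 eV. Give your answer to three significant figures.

Eᵢ/kT = 0, 1.5676, 2.6847, 2.9459.
Z = Σ gᵢe^(−Eᵢ/kT) = 1·e^(−0) + 2·e^(−1.5676) + 5·e^(−2.6847) + 2·e^(−2.9459) = 1.0000 + 0.41709 + 0.34121 + 0.10511 = 1.8634.

Z = 1.86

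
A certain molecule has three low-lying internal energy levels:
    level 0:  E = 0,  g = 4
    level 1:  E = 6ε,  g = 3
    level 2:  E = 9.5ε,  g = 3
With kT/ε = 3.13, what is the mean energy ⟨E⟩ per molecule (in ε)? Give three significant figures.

Eᵢ/kT = 0, 1.9169, 3.0351.
Z = Σ gᵢe^(−Eᵢ/kT) = 4·e^(−0) + 3·e^(−1.9169) + 3·e^(−3.0351) = 4.0000 + 0.44119 + 0.14421 = 4.5854.
⟨E⟩ = Σ Eᵢ gᵢe^(−Eᵢ/kT) / Z = (0·4.0000 + 6·0.44119 + 9.5·0.14421) / 4.5854 = 0.876 ε.

0.876 ε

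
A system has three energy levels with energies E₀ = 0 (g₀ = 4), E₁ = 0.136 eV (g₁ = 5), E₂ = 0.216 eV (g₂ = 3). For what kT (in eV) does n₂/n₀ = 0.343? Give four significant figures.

n₂/n₀ = (g₂/g₀) exp[−(E₂−E₀)/kT] = 0.343.
⇒ (E₂−E₀)/kT = ln((3/4)/0.343) = ln(2.18659) = 0.782343.
kT = 0.216 eV / 0.782343 = 0.2761 eV.

0.2761 eV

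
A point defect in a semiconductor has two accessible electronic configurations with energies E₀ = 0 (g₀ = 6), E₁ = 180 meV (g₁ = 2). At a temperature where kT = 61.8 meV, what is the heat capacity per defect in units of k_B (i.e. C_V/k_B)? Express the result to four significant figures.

0.1482

Eᵢ/kT = 0, 2.91262.
Z = Σ gᵢe^(−Eᵢ/kT) = 6·e^(−0) + 2·e^(−2.91262) = 6.00000 + 0.108666 = 6.10867.
⟨E⟩ = 3.20199 meV, ⟨E²⟩ = 576.358 meV².
C_V/k_B = (⟨E²⟩ − ⟨E⟩²)/(kT)² = (576.358 − 10.2527)/3819.24 = 0.1482.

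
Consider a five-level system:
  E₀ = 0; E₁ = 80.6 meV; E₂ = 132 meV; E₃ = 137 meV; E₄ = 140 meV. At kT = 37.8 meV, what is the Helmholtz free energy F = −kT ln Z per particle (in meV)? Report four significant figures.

-6.901 meV

Eᵢ/kT = 0, 2.13228, 3.49206, 3.62434, 3.70370.
Z = Σ e^(−Eᵢ/kT) = e^(−0) + e^(−2.13228) + e^(−3.49206) + e^(−3.62434) + e^(−3.70370) = 1.00000 + 0.118567 + 0.0304381 + 0.0266667 + 0.0246322 = 1.20030.
F = −kT ln Z = −37.8 × ln(1.20030) = −37.8 × 0.182572 = -6.901 meV.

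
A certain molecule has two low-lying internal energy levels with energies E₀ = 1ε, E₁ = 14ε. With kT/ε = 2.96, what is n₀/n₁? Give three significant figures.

80.8

n₀/n₁ = exp[−(E₀−E₁)/kT] = exp(−(-13ε)/(2.96ε)) = exp(4.3919) = 80.8.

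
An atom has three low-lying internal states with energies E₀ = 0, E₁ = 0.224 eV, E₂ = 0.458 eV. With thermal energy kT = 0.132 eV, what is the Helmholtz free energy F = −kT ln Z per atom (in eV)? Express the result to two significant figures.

Eᵢ/kT = 0, 1.697, 3.470.
Z = Σ e^(−Eᵢ/kT) = e^(−0) + e^(−1.697) + e^(−3.470) = 1.000 + 0.1832 + 0.03112 = 1.214.
F = −kT ln Z = −0.132 × ln(1.214) = −0.132 × 0.1939 = -0.026 eV.

-0.026 eV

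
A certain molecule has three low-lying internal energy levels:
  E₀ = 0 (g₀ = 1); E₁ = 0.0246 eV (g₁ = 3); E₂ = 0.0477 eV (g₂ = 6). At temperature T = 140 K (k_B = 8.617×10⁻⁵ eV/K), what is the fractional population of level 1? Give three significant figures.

0.259

k_BT = 8.617×10⁻⁵ × 140 K = 0.012064 eV.
Eᵢ/kT = 0, 2.0391, 3.9539.
Z = Σ gᵢe^(−Eᵢ/kT) = 1·e^(−0) + 3·e^(−2.0391) + 6·e^(−3.9539) = 1.0000 + 0.39044 + 0.11508 = 1.5055.
P₁ = g₁ e^(−E₁/kT) / Z = 0.39044/1.5055 = 0.259.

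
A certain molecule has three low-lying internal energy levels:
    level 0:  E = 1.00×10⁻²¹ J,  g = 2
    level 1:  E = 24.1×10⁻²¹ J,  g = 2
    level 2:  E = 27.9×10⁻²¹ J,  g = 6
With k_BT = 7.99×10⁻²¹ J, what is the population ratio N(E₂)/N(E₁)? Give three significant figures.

n₂/n₁ = (g₂/g₁) exp[−(E₂−E₁)/kT] = (6/2) × exp(−(3.8 ×10⁻²¹ J)/(7.99 ×10⁻²¹ J)) = (6/2) × exp(-0.47559) = 1.86.

1.86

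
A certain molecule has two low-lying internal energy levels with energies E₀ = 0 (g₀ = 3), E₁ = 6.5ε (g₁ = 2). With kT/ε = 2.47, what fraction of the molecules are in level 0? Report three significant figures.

0.954

Eᵢ/kT = 0, 2.6316.
Z = Σ gᵢe^(−Eᵢ/kT) = 3·e^(−0) + 2·e^(−2.6316) = 3.0000 + 0.14393 = 3.1439.
P₀ = g₀ e^(−E₀/kT) / Z = 3.0000/3.1439 = 0.954.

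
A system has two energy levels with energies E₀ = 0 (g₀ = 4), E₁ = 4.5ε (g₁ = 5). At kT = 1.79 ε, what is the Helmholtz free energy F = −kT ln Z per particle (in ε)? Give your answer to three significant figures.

Eᵢ/kT = 0, 2.5140.
Z = Σ gᵢe^(−Eᵢ/kT) = 4·e^(−0) + 5·e^(−2.5140) = 4.0000 + 0.40472 = 4.4047.
F = −kT ln Z = −1.79 × ln(4.4047) = −1.79 × 1.4827 = -2.65 ε.

-2.65 ε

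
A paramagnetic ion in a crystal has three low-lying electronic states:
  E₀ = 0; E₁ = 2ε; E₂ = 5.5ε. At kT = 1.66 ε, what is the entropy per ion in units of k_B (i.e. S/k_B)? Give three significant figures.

Eᵢ/kT = 0, 1.2048, 3.3133.
Z = Σ e^(−Eᵢ/kT) = e^(−0) + e^(−1.2048) + e^(−3.3133) = 1.0000 + 0.29975 + 0.036396 = 1.3361.
⟨E⟩ = Σ EᵢPᵢ = 0.59852 ε.
S/k_B = ln Z + ⟨E⟩/kT = ln(1.3361) + 0.59852/1.66 = 0.28975 + 0.36055 = 0.650.

0.650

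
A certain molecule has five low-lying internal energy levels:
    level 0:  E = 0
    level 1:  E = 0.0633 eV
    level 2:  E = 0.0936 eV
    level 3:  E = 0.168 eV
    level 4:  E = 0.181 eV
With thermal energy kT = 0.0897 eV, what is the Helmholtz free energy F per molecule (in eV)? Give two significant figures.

Eᵢ/kT = 0, 0.7057, 1.043, 1.873, 2.018.
Z = Σ e^(−Eᵢ/kT) = e^(−0) + e^(−0.7057) + e^(−1.043) + e^(−1.873) + e^(−2.018) = 1.000 + 0.4938 + 0.3524 + 0.1537 + 0.1329 = 2.133.
F = −kT ln Z = −0.0897 × ln(2.133) = −0.0897 × 0.7575 = -0.068 eV.

-0.068 eV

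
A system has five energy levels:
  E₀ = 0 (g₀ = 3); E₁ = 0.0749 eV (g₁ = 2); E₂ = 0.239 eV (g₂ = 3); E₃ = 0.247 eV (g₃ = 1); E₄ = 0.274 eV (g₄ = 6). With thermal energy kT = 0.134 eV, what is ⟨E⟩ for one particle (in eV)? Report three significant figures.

0.0820 eV

Eᵢ/kT = 0, 0.55896, 1.7836, 1.8433, 2.0448.
Z = Σ gᵢe^(−Eᵢ/kT) = 3·e^(−0) + 2·e^(−0.55896) + 3·e^(−1.7836) + 1·e^(−1.8433) + 6·e^(−2.0448) = 3.0000 + 1.1436 + 0.50410 + 0.15829 + 0.77644 = 5.5824.
⟨E⟩ = Σ Eᵢ gᵢe^(−Eᵢ/kT) / Z = (0·3.0000 + 0.0749·1.1436 + 0.239·0.50410 + 0.247·0.15829 + 0.274·0.77644) / 5.5824 = 0.0820 eV.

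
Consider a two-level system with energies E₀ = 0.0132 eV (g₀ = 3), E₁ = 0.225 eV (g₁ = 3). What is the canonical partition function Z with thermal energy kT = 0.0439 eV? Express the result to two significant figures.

Z = 2.2

Eᵢ/kT = 0.3007, 5.125.
Z = Σ gᵢe^(−Eᵢ/kT) = 3·e^(−0.3007) + 3·e^(−5.125) = 2.221 + 0.01784 = 2.239.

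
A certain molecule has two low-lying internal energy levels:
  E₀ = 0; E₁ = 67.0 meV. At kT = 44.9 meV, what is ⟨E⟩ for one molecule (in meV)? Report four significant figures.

Eᵢ/kT = 0, 1.49220.
Z = Σ e^(−Eᵢ/kT) = e^(−0) + e^(−1.49220) = 1.00000 + 0.224877 = 1.22488.
⟨E⟩ = Σ Eᵢ e^(−Eᵢ/kT) / Z = (0·1.00000 + 67.0·0.224877) / 1.22488 = 12.30 meV.

12.30 meV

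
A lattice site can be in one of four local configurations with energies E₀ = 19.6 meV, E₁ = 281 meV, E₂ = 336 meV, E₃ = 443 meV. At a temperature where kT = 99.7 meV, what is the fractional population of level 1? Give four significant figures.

Eᵢ/kT = 0.196590, 2.81846, 3.37011, 4.44333.
Z = Σ e^(−Eᵢ/kT) = e^(−0.196590) + e^(−2.81846) + e^(−3.37011) + e^(−4.44333) = 0.821527 + 0.0596978 + 0.0343859 + 0.0117567 = 0.927367.
P₁ = e^(−E₁/kT) / Z = 0.0596978/0.927367 = 0.06437.

0.06437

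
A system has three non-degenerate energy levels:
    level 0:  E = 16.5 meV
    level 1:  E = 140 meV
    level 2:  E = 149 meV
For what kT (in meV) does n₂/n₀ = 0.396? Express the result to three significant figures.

n₂/n₀ = exp[−(E₂−E₀)/kT] = 0.396.
⇒ (E₂−E₀)/kT = ln(1/0.396) = ln(2.5253) = 0.92636.
kT = 132.5 meV / 0.92636 = 143 meV.

143 meV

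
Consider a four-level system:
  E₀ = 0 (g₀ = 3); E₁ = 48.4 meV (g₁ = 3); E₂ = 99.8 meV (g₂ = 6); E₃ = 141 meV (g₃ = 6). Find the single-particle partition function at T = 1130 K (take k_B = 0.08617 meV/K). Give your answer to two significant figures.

k_BT = 0.08617 × 1130 K = 97.37 meV.
Eᵢ/kT = 0, 0.4971, 1.025, 1.448.
Z = Σ gᵢe^(−Eᵢ/kT) = 3·e^(−0) + 3·e^(−0.4971) + 6·e^(−1.025) + 6·e^(−1.448) = 3.000 + 1.825 + 2.153 + 1.410 = 8.388.

Z = 8.4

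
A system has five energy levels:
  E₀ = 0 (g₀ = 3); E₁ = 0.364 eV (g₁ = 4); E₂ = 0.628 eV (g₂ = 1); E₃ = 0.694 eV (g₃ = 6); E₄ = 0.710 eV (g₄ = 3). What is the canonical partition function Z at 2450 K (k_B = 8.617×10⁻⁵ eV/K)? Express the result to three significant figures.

Z = 4.09

k_BT = 8.617×10⁻⁵ × 2450 K = 0.21112 eV.
Eᵢ/kT = 0, 1.7241, 2.9746, 3.2872, 3.3630.
Z = Σ gᵢe^(−Eᵢ/kT) = 3·e^(−0) + 4·e^(−1.7241) + 1·e^(−2.9746) + 6·e^(−3.2872) + 3·e^(−3.3630) = 3.0000 + 0.71333 + 0.051068 + 0.22415 + 0.10389 = 4.0924.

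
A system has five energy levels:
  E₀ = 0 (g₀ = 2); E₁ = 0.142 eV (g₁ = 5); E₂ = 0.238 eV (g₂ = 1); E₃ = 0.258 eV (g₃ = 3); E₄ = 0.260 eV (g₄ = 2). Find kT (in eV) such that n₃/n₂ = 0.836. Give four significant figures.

n₃/n₂ = (g₃/g₂) exp[−(E₃−E₂)/kT] = 0.836.
⇒ (E₃−E₂)/kT = ln((3/1)/0.836) = ln(3.58852) = 1.27774.
kT = 0.020 eV / 1.27774 = 0.01565 eV.

0.01565 eV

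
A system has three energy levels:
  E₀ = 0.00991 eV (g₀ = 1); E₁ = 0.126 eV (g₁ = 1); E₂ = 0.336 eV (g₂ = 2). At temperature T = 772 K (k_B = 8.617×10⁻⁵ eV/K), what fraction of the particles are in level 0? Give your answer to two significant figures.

k_BT = 8.617×10⁻⁵ × 772 K = 0.06652 eV.
Eᵢ/kT = 0.1490, 1.894, 5.051.
Z = Σ gᵢe^(−Eᵢ/kT) = 1·e^(−0.1490) + 1·e^(−1.894) + 2·e^(−5.051) = 0.8616 + 0.1505 + 0.01281 = 1.025.
P₀ = g₀ e^(−E₀/kT) / Z = 0.8616/1.025 = 0.84.

0.84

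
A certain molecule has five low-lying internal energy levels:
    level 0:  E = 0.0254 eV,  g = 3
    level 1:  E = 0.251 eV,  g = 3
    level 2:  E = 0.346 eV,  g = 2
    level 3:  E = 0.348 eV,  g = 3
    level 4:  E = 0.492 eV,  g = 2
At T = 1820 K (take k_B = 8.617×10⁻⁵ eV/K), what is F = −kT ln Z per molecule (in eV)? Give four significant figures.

k_BT = 8.617×10⁻⁵ × 1820 K = 0.156829 eV.
Eᵢ/kT = 0.161960, 1.60047, 2.20622, 2.21898, 3.13717.
Z = Σ gᵢe^(−Eᵢ/kT) = 3·e^(−0.161960) + 3·e^(−1.60047) + 2·e^(−2.20622) + 3·e^(−2.21898) + 2·e^(−3.13717) = 2.55143 + 0.605405 + 0.220232 + 0.326160 + 0.0868109 = 3.79004.
F = −kT ln Z = −0.156829 × ln(3.79004) = −0.156829 × 1.33238 = -0.2090 eV.

-0.2090 eV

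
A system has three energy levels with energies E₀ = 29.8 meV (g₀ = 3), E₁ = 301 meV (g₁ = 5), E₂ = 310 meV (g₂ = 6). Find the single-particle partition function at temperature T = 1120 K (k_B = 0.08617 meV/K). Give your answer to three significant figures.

Z = 2.67

k_BT = 0.08617 × 1120 K = 96.510 meV.
Eᵢ/kT = 0.30878, 3.1188, 3.2121.
Z = Σ gᵢe^(−Eᵢ/kT) = 3·e^(−0.30878) + 5·e^(−3.1188) + 6·e^(−3.2121) = 2.2030 + 0.22105 + 0.24163 = 2.6657.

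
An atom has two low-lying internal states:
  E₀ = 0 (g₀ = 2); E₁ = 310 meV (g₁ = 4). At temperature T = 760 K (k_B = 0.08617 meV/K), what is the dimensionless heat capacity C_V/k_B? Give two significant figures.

0.38

k_BT = 0.08617 × 760 K = 65.49 meV.
Eᵢ/kT = 0, 4.734.
Z = Σ gᵢe^(−Eᵢ/kT) = 2·e^(−0) + 4·e^(−4.734) = 2.000 + 0.03516 = 2.035.
⟨E⟩ = 5.356 meV, ⟨E²⟩ = 1660 meV².
C_V/k_B = (⟨E²⟩ − ⟨E⟩²)/(kT)² = (1660 − 28.69)/4289 = 0.38.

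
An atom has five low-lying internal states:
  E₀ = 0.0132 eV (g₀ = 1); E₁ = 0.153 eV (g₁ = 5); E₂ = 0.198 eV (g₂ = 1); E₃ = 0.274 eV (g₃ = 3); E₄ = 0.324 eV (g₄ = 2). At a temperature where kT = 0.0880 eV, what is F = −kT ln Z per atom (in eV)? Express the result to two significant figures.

Eᵢ/kT = 0.1500, 1.739, 2.250, 3.114, 3.682.
Z = Σ gᵢe^(−Eᵢ/kT) = 1·e^(−0.1500) + 5·e^(−1.739) + 1·e^(−2.250) + 3·e^(−3.114) + 2·e^(−3.682) = 0.8607 + 0.8785 + 0.1054 + 0.1333 + 0.05035 = 2.028.
F = −kT ln Z = −0.0880 × ln(2.028) = −0.0880 × 0.7071 = -0.062 eV.

-0.062 eV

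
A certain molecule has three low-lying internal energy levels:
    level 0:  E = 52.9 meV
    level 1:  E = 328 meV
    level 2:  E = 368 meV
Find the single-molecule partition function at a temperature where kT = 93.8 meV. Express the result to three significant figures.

Eᵢ/kT = 0.56397, 3.4968, 3.9232.
Z = Σ e^(−Eᵢ/kT) = e^(−0.56397) + e^(−3.4968) + e^(−3.9232) = 0.56895 + 0.030294 + 0.019778 = 0.61902.

Z = 0.619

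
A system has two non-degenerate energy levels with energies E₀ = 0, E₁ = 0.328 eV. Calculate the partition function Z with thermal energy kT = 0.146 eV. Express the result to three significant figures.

Eᵢ/kT = 0, 2.2466.
Z = Σ e^(−Eᵢ/kT) = e^(−0) + e^(−2.2466) = 1.0000 + 0.10576 = 1.1058.

Z = 1.11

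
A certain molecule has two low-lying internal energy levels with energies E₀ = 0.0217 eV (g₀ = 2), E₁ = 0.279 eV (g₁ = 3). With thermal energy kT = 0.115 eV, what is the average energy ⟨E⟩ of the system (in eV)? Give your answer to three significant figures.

Eᵢ/kT = 0.18870, 2.4261.
Z = Σ gᵢe^(−Eᵢ/kT) = 2·e^(−0.18870) + 3·e^(−2.4261) = 1.6561 + 0.26514 = 1.9212.
⟨E⟩ = Σ Eᵢ gᵢe^(−Eᵢ/kT) / Z = (0.0217·1.6561 + 0.279·0.26514) / 1.9212 = 0.0572 eV.

0.0572 eV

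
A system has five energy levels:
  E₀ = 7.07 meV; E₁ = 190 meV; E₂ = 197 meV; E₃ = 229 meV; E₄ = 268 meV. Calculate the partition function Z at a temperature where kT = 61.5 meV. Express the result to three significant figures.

Z = 1.01

Eᵢ/kT = 0.11496, 3.0894, 3.2033, 3.7236, 4.3577.
Z = Σ e^(−Eᵢ/kT) = e^(−0.11496) + e^(−3.0894) + e^(−3.2033) + e^(−3.7236) + e^(−4.3577) = 0.89140 + 0.045529 + 0.040628 + 0.024147 + 0.012808 = 1.0145.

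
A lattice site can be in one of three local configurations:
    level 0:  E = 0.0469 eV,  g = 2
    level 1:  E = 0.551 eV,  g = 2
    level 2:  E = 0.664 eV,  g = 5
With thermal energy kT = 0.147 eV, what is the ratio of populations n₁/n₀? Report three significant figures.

n₁/n₀ = (g₁/g₀) exp[−(E₁−E₀)/kT] = (2/2) × exp(−(0.5041 eV)/(0.147 eV)) = (2/2) × exp(-3.4293) = 0.0324.

0.0324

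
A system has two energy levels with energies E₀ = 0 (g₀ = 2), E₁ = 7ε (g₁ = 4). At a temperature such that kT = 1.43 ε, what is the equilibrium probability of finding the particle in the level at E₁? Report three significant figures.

0.0147

Eᵢ/kT = 0, 4.8951.
Z = Σ gᵢe^(−Eᵢ/kT) = 2·e^(−0) + 4·e^(−4.8951) = 2.0000 + 0.029933 = 2.0299.
P₁ = g₁ e^(−E₁/kT) / Z = 0.029933/2.0299 = 0.0147.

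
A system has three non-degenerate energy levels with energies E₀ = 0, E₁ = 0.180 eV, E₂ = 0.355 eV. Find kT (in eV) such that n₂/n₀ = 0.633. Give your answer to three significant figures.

0.776 eV

n₂/n₀ = exp[−(E₂−E₀)/kT] = 0.633.
⇒ (E₂−E₀)/kT = ln(1/0.633) = ln(1.5798) = 0.45730.
kT = 0.355 eV / 0.45730 = 0.776 eV.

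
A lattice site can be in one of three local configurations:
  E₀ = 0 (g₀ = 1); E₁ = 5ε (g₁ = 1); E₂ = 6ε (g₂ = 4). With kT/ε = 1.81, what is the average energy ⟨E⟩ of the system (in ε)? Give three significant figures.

0.983 ε

Eᵢ/kT = 0, 2.7624, 3.3149.
Z = Σ gᵢe^(−Eᵢ/kT) = 1·e^(−0) + 1·e^(−2.7624) + 4·e^(−3.3149) = 1.0000 + 0.063140 + 0.14535 = 1.2085.
⟨E⟩ = Σ Eᵢ gᵢe^(−Eᵢ/kT) / Z = (0·1.0000 + 5·0.063140 + 6·0.14535) / 1.2085 = 0.983 ε.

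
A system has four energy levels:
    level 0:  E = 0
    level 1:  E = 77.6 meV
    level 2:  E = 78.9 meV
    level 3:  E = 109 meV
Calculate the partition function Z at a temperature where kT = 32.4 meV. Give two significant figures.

Z = 1.2

Eᵢ/kT = 0, 2.395, 2.435, 3.364.
Z = Σ e^(−Eᵢ/kT) = e^(−0) + e^(−2.395) + e^(−2.435) + e^(−3.364) = 1.000 + 0.09117 + 0.08760 + 0.03460 = 1.213.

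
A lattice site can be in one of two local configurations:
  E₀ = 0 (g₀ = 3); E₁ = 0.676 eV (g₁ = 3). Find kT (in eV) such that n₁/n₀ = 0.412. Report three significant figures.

n₁/n₀ = (g₁/g₀) exp[−(E₁−E₀)/kT] = 0.412.
⇒ (E₁−E₀)/kT = ln((3/3)/0.412) = ln(2.4272) = 0.88674.
kT = 0.676 eV / 0.88674 = 0.762 eV.

0.762 eV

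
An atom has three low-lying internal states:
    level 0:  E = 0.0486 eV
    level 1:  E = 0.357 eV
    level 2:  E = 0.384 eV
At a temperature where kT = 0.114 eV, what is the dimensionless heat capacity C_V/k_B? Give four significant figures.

Eᵢ/kT = 0.426316, 3.13158, 3.36842.
Z = Σ e^(−Eᵢ/kT) = e^(−0.426316) + e^(−3.13158) + e^(−3.36842) = 0.652910 + 0.0436488 + 0.0344440 = 0.731003.
⟨E⟩ = 0.0828185 eV, ⟨E²⟩ = 0.0166677 eV².
C_V/k_B = (⟨E²⟩ − ⟨E⟩²)/(kT)² = (0.0166677 − 0.00685890)/0.0129960 = 0.7548.

0.7548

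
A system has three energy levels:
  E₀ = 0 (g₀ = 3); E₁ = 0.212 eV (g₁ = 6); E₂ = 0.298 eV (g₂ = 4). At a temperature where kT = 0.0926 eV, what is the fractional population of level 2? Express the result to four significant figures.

0.04249

Eᵢ/kT = 0, 2.28942, 3.21814.
Z = Σ gᵢe^(−Eᵢ/kT) = 3·e^(−0) + 6·e^(−2.28942) + 4·e^(−3.21814) = 3.00000 + 0.607951 + 0.160118 = 3.76807.
P₂ = g₂ e^(−E₂/kT) / Z = 0.160118/3.76807 = 0.04249.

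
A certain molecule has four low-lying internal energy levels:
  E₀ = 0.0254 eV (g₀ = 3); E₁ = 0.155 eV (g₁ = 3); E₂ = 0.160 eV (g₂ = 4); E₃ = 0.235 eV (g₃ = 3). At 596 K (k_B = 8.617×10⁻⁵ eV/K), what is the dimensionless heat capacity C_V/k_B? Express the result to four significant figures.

k_BT = 8.617×10⁻⁵ × 596 K = 0.0513573 eV.
Eᵢ/kT = 0.494574, 3.01807, 3.11543, 4.57579.
Z = Σ gᵢe^(−Eᵢ/kT) = 3·e^(−0.494574) + 3·e^(−3.01807) + 4·e^(−3.11543) + 3·e^(−4.57579) = 1.82949 + 0.146686 + 0.177438 + 0.0308945 = 2.18451.
⟨E⟩ = 0.0479996 eV, ⟨E²⟩ = 0.00501394 eV².
C_V/k_B = (⟨E²⟩ − ⟨E⟩²)/(kT)² = (0.00501394 − 0.00230396)/0.00263757 = 1.027.

1.027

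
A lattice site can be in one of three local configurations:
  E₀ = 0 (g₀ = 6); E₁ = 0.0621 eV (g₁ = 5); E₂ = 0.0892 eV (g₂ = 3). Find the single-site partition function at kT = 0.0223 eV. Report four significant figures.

Eᵢ/kT = 0, 2.78475, 4.00000.
Z = Σ gᵢe^(−Eᵢ/kT) = 6·e^(−0) + 5·e^(−2.78475) + 3·e^(−4.00000) = 6.00000 + 0.308723 + 0.0549469 = 6.36367.

Z = 6.364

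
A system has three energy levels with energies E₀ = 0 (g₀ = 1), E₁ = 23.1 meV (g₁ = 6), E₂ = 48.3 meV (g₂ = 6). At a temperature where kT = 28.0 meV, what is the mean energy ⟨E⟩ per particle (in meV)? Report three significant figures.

23.9 meV

Eᵢ/kT = 0, 0.82500, 1.7250.
Z = Σ gᵢe^(−Eᵢ/kT) = 1·e^(−0) + 6·e^(−0.82500) + 6·e^(−1.7250) = 1.0000 + 2.6294 + 1.0690 = 4.6984.
⟨E⟩ = Σ Eᵢ gᵢe^(−Eᵢ/kT) / Z = (0·1.0000 + 23.1·2.6294 + 48.3·1.0690) / 4.6984 = 23.9 meV.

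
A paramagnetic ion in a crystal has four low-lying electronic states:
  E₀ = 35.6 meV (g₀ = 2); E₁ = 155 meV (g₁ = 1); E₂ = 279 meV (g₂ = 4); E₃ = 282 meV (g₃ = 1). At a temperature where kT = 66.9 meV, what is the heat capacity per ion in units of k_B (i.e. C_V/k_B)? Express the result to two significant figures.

0.87

Eᵢ/kT = 0.5321, 2.317, 4.170, 4.215.
Z = Σ gᵢe^(−Eᵢ/kT) = 2·e^(−0.5321) + 1·e^(−2.317) + 4·e^(−4.170) + 1·e^(−4.215) = 1.175 + 0.09857 + 0.06181 + 0.01477 = 1.350.
⟨E⟩ = 58.16 meV, ⟨E²⟩ = 7291 meV².
C_V/k_B = (⟨E²⟩ − ⟨E⟩²)/(kT)² = (7291 − 3383)/4476 = 0.87.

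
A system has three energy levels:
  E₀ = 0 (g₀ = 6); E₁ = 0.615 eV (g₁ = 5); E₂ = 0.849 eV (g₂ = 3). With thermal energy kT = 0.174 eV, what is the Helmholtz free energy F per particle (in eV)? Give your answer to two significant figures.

Eᵢ/kT = 0, 3.534, 4.879.
Z = Σ gᵢe^(−Eᵢ/kT) = 6·e^(−0) + 5·e^(−3.534) + 3·e^(−4.879) = 6.000 + 0.1459 + 0.02281 = 6.169.
F = −kT ln Z = −0.174 × ln(6.169) = −0.174 × 1.820 = -0.32 eV.

-0.32 eV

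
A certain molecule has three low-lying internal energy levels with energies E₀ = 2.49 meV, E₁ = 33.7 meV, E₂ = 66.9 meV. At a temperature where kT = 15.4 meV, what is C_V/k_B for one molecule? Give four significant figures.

0.6214

Eᵢ/kT = 0.161688, 2.18831, 4.34416.
Z = Σ e^(−Eᵢ/kT) = e^(−0.161688) + e^(−2.18831) + e^(−4.34416) = 0.850707 + 0.112106 + 0.0129824 = 0.975795.
⟨E⟩ = 6.93256 meV, ⟨E²⟩ = 195.427 meV².
C_V/k_B = (⟨E²⟩ − ⟨E⟩²)/(kT)² = (195.427 − 48.0604)/237.160 = 0.6214.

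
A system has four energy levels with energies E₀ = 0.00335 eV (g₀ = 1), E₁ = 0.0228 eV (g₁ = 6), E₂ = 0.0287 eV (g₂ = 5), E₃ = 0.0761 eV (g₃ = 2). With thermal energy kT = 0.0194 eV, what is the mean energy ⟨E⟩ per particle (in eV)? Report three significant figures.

Eᵢ/kT = 0.17268, 1.1753, 1.4794, 3.9227.
Z = Σ gᵢe^(−Eᵢ/kT) = 1·e^(−0.17268) + 6·e^(−1.1753) + 5·e^(−1.4794) + 2·e^(−3.9227) = 0.84141 + 1.8524 + 1.1389 + 0.039575 = 3.8723.
⟨E⟩ = Σ Eᵢ gᵢe^(−Eᵢ/kT) / Z = (0.00335·0.84141 + 0.0228·1.8524 + 0.0287·1.1389 + 0.0761·0.039575) / 3.8723 = 0.0209 eV.

0.0209 eV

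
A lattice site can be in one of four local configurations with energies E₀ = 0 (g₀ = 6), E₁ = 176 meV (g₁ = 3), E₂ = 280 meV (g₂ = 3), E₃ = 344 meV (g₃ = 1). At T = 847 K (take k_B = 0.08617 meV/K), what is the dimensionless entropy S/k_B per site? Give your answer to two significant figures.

k_BT = 0.08617 × 847 K = 72.99 meV.
Eᵢ/kT = 0, 2.411, 3.836, 4.713.
Z = Σ gᵢe^(−Eᵢ/kT) = 6·e^(−0) + 3·e^(−2.411) + 3·e^(−3.836) + 1·e^(−4.713) = 6.000 + 0.2692 + 0.06474 + 0.008978 = 6.343.
⟨E⟩ = Σ EᵢPᵢ = 10.81 meV.
S/k_B = ln Z + ⟨E⟩/kT = ln(6.343) + 10.81/72.99 = 1.847 + 0.1481 = 2.0.

2.0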